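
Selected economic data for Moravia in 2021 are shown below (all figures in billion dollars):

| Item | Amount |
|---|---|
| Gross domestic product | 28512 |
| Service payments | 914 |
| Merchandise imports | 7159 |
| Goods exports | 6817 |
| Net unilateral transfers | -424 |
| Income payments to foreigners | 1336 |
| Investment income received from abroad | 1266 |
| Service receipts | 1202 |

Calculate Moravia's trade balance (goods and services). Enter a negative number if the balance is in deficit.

-54

Goods balance = 6817 - 7159 = -342
Services balance = 1202 - 914 = 288
Trade balance (goods + services) = -342 + 288 = -54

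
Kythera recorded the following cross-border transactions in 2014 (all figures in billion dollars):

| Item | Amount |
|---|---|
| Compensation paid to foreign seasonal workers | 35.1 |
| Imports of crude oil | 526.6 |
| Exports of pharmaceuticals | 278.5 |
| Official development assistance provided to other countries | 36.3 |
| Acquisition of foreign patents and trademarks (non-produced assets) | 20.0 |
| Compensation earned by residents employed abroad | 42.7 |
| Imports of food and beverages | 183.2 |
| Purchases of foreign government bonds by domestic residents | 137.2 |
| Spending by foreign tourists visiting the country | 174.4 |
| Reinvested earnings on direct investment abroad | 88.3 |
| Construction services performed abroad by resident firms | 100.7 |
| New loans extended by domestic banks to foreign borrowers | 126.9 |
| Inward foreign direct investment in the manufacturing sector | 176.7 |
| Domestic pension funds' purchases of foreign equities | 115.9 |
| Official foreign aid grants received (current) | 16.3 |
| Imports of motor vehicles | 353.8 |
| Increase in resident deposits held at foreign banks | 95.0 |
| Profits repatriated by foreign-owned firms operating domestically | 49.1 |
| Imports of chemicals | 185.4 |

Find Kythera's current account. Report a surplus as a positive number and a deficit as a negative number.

Goods: 278.5 - 526.6 - 183.2 - 353.8 - 185.4 = -970.5
Services: 174.4 + 100.7 = 275.1
Primary income: 42.7 + 88.3 - 35.1 - 49.1 = 46.8
Secondary income: -36.3 + 16.3 = -20.0
Current account = (-970.5) + 275.1 + 46.8 + (-20.0) = -668.6
(Excluded from the current account — capital account: acquisition of foreign patents and trademarks (non-produced assets) 20.0; financial account: purchases of foreign government bonds by domestic residents 137.2, new loans extended by domestic banks to foreign borrowers 126.9, inward foreign direct investment in the manufacturing sector 176.7, domestic pension funds' purchases of foreign equities 115.9, increase in resident deposits held at foreign banks 95.0.)

-668.6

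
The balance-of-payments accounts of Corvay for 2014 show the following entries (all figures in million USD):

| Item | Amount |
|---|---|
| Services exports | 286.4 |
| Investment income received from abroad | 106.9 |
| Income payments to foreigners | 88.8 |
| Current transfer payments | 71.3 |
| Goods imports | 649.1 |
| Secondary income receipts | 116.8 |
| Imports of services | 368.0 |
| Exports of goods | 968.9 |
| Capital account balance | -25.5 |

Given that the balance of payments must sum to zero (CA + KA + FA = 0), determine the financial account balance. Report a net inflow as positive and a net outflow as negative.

Goods balance = 968.9 - 649.1 = 319.8
Services balance = 286.4 - 368.0 = -81.6
Trade balance (goods + services) = 319.8 + (-81.6) = 238.2
Net primary income = 106.9 - 88.8 = 18.1
Net secondary income = 116.8 - 71.3 = 45.5
Current account = 238.2 + 18.1 + 45.5 = 301.8
Financial account = -(301.8 + (-25.5)) = -276.3

-276.3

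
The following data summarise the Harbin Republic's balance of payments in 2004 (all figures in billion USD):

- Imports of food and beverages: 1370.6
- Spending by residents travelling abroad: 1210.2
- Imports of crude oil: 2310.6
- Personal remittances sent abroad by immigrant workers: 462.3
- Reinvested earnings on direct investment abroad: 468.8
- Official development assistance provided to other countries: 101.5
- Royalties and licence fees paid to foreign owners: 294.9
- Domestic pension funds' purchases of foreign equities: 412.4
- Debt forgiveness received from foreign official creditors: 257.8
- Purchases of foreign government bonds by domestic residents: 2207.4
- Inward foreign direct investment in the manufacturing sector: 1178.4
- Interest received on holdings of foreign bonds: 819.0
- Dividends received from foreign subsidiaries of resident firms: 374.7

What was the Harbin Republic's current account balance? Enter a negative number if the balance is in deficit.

-4087.6

Goods: -2310.6 - 1370.6 = -3681.2
Services: -1210.2 - 294.9 = -1505.1
Primary income: 374.7 + 819.0 + 468.8 = 1662.5
Secondary income: -462.3 - 101.5 = -563.8
Current account = (-3681.2) + (-1505.1) + 1662.5 + (-563.8) = -4087.6
(Excluded from the current account — financial account: domestic pension funds' purchases of foreign equities 412.4, purchases of foreign government bonds by domestic residents 2207.4, inward foreign direct investment in the manufacturing sector 1178.4; capital account: debt forgiveness received from foreign official creditors 257.8.)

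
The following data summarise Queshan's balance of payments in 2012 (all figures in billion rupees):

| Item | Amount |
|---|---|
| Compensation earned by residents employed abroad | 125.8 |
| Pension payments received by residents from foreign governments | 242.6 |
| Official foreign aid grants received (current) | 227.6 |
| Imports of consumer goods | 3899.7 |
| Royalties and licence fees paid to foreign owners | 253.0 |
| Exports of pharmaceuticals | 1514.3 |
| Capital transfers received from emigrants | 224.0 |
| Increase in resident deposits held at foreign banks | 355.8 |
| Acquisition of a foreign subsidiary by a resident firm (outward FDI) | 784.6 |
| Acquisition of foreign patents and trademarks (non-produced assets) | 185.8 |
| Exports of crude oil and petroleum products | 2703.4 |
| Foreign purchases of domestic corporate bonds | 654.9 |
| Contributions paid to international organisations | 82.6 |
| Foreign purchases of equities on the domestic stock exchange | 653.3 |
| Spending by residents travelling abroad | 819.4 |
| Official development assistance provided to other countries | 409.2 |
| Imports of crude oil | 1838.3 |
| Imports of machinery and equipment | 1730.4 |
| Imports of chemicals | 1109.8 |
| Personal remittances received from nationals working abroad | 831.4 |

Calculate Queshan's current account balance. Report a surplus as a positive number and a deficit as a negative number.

Goods: 2703.4 - 3899.7 + 1514.3 - 1109.8 - 1838.3 - 1730.4 = -4360.5
Services: -253.0 - 819.4 = -1072.4
Primary income: 125.8
Secondary income: 227.6 - 82.6 + 831.4 + 242.6 - 409.2 = 809.8
Current account = (-4360.5) + (-1072.4) + 125.8 + 809.8 = -4497.3
(Excluded from the current account — capital account: capital transfers received from emigrants 224.0, acquisition of foreign patents and trademarks (non-produced assets) 185.8; financial account: increase in resident deposits held at foreign banks 355.8, acquisition of a foreign subsidiary by a resident firm (outward FDI) 784.6, foreign purchases of domestic corporate bonds 654.9, foreign purchases of equities on the domestic stock exchange 653.3.)

-4497.3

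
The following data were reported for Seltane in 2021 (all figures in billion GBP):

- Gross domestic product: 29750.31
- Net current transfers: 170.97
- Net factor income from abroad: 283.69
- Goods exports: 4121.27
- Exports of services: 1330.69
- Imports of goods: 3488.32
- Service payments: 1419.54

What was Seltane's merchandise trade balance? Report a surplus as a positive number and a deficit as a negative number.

632.95

Goods balance = 4121.27 - 3488.32 = 632.95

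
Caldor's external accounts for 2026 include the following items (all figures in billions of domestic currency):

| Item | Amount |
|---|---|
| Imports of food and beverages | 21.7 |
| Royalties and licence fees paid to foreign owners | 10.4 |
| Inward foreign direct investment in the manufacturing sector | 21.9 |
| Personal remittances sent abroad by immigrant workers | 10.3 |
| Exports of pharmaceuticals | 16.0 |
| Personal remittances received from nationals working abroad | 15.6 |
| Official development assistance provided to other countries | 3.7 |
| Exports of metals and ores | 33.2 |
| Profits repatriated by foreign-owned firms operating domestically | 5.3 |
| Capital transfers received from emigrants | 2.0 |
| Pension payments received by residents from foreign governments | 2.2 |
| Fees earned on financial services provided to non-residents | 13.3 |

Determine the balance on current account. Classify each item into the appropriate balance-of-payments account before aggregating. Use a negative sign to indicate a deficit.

28.9

Goods: 33.2 + 16.0 - 21.7 = 27.5
Services: -10.4 + 13.3 = 2.9
Primary income: -5.3
Secondary income: 15.6 + 2.2 - 10.3 - 3.7 = 3.8
Current account = 27.5 + 2.9 + (-5.3) + 3.8 = 28.9
(Excluded from the current account — financial account: inward foreign direct investment in the manufacturing sector 21.9; capital account: capital transfers received from emigrants 2.0.)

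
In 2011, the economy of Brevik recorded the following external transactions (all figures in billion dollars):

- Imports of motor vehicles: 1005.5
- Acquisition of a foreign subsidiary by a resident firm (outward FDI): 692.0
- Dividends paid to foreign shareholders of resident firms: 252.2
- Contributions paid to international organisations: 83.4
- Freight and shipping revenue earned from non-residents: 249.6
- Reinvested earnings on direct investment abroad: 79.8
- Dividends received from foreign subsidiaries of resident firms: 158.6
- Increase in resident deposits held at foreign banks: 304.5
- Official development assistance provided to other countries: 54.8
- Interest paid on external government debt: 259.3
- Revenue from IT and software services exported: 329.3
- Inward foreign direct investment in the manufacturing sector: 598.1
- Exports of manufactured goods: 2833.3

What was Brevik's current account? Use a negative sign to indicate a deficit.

1995.4

Goods: 2833.3 - 1005.5 = 1827.8
Services: 249.6 + 329.3 = 578.9
Primary income: 79.8 - 252.2 - 259.3 + 158.6 = -273.1
Secondary income: -54.8 - 83.4 = -138.2
Current account = 1827.8 + 578.9 + (-273.1) + (-138.2) = 1995.4
(Excluded from the current account — financial account: acquisition of a foreign subsidiary by a resident firm (outward FDI) 692.0, increase in resident deposits held at foreign banks 304.5, inward foreign direct investment in the manufacturing sector 598.1.)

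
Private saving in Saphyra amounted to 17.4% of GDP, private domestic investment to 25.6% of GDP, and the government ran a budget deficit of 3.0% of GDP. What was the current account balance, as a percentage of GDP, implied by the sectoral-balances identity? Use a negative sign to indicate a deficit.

-11.2

By the sectoral-balances identity, CA = (S_private - I) + (T - G).
Private balance = 17.4 - 25.6 = -8.2
Government balance (T - G) = -3.0
CA = -8.2 + (-3.0) = -11.2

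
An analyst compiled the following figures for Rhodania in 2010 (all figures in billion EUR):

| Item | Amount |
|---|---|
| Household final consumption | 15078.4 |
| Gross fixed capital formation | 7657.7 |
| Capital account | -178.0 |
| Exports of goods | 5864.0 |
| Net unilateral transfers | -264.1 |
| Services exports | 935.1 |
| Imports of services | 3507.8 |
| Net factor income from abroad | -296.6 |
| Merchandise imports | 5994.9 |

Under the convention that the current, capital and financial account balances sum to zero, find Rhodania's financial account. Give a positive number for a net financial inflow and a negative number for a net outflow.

Goods balance = 5864.0 - 5994.9 = -130.9
Services balance = 935.1 - 3507.8 = -2572.7
Trade balance (goods + services) = -130.9 + (-2572.7) = -2703.6
Net primary income = -296.6
Net secondary income = -264.1
Current account = -2703.6 + (-296.6) + (-264.1) = -3264.3
Financial account = -(-3264.3 + (-178.0)) = 3442.3

3442.3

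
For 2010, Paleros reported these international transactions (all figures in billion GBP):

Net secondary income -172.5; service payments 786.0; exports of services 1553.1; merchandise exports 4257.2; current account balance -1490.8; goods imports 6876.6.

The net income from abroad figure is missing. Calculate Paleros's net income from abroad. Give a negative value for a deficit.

534.0

Current account = goods balance + services balance + net primary income + net secondary income
Sum of the known components = -2024.8
Net income from abroad = CA - (known components) = -1490.8 - (-2024.8) = 534.0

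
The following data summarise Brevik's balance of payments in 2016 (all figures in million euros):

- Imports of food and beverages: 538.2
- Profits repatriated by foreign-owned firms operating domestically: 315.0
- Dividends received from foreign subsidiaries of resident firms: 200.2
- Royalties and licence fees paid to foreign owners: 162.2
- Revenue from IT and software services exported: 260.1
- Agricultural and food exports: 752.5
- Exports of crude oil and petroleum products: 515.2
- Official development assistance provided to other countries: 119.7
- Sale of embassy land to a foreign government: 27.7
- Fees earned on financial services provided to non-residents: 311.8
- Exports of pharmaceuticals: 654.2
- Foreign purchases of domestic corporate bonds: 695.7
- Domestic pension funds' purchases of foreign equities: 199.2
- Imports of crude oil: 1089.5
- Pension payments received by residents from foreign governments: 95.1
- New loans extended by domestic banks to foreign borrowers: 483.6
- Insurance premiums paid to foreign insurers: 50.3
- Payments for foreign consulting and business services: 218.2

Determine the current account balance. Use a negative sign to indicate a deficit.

296.0

Goods: 515.2 + 654.2 - 1089.5 + 752.5 - 538.2 = 294.2
Services: -218.2 + 260.1 - 50.3 - 162.2 + 311.8 = 141.2
Primary income: 200.2 - 315.0 = -114.8
Secondary income: -119.7 + 95.1 = -24.6
Current account = 294.2 + 141.2 + (-114.8) + (-24.6) = 296.0
(Excluded from the current account — capital account: sale of embassy land to a foreign government 27.7; financial account: foreign purchases of domestic corporate bonds 695.7, domestic pension funds' purchases of foreign equities 199.2, new loans extended by domestic banks to foreign borrowers 483.6.)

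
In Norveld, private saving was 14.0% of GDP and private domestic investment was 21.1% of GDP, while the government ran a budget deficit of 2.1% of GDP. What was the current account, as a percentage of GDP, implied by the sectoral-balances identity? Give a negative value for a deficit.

-9.2

By the sectoral-balances identity, CA = (S_private - I) + (T - G).
Private balance = 14.0 - 21.1 = -7.1
Government balance (T - G) = -2.1
CA = -7.1 + (-2.1) = -9.2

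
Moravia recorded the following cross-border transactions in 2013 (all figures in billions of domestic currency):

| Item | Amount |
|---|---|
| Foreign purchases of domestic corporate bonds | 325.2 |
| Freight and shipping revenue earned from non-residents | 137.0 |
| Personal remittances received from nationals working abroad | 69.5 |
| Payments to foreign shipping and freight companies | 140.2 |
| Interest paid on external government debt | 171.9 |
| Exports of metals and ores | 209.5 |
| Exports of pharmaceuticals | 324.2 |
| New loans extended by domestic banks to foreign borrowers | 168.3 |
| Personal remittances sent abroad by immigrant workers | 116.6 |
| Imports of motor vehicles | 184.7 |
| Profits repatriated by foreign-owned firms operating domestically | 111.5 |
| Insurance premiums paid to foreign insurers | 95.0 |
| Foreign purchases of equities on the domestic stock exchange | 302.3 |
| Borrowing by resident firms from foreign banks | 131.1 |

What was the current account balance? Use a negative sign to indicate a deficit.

-79.7

Goods: -184.7 + 324.2 + 209.5 = 349.0
Services: 137.0 - 95.0 - 140.2 = -98.2
Primary income: -171.9 - 111.5 = -283.4
Secondary income: -116.6 + 69.5 = -47.1
Current account = 349.0 + (-98.2) + (-283.4) + (-47.1) = -79.7
(Excluded from the current account — financial account: foreign purchases of domestic corporate bonds 325.2, new loans extended by domestic banks to foreign borrowers 168.3, foreign purchases of equities on the domestic stock exchange 302.3, borrowing by resident firms from foreign banks 131.1.)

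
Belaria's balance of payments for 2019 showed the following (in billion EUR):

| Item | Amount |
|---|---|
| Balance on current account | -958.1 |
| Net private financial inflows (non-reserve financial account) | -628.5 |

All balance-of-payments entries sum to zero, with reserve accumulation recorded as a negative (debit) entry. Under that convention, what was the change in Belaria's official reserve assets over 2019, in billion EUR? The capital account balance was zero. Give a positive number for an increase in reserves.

Official reserve transactions balance = -((-958.1) + (-628.5)) = 1586.6
An accumulation of reserves is recorded as a debit (negative entry), so the change in the stock of reserves is the negative of that balance.
Change in official reserves = -(1586.6) = -1586.6

-1586.6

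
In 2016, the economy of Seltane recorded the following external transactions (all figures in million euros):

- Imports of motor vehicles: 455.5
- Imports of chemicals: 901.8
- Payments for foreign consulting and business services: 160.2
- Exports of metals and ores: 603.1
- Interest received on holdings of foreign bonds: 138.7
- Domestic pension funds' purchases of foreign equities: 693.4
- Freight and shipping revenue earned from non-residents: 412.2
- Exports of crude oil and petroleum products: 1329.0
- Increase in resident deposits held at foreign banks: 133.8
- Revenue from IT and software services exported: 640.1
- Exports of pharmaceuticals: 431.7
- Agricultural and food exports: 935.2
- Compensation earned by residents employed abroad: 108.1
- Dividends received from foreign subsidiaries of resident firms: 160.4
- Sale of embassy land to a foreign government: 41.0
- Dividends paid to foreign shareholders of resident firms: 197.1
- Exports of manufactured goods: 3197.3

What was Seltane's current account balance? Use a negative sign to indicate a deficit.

6241.2

Goods: 3197.3 + 431.7 - 455.5 + 935.2 + 603.1 - 901.8 + 1329.0 = 5139.0
Services: 412.2 - 160.2 + 640.1 = 892.1
Primary income: 160.4 + 108.1 - 197.1 + 138.7 = 210.1
Current account = 5139.0 + 892.1 + 210.1 = 6241.2
(Excluded from the current account — financial account: domestic pension funds' purchases of foreign equities 693.4, increase in resident deposits held at foreign banks 133.8; capital account: sale of embassy land to a foreign government 41.0.)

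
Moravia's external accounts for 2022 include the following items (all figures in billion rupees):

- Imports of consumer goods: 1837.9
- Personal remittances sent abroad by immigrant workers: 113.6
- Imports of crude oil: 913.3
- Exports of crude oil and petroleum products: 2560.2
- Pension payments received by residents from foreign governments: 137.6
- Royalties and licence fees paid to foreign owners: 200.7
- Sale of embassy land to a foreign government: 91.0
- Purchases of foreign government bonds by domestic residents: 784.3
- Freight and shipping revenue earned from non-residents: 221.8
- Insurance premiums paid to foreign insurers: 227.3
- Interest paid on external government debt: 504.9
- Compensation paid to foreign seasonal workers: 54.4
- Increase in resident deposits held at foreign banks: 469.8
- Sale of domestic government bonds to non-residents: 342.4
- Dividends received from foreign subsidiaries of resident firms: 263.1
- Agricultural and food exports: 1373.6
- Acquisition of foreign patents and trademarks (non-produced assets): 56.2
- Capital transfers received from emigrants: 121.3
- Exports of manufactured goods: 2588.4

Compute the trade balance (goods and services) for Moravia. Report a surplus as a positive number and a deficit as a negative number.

Goods: 2560.2 + 1373.6 + 2588.4 - 913.3 - 1837.9 = 3771.0
Services: 221.8 - 200.7 - 227.3 = -206.2
Trade balance = 3771.0 + (-206.2) = 3564.8
(Excluded from the trade balance — secondary income: personal remittances sent abroad by immigrant workers 113.6, pension payments received by residents from foreign governments 137.6; capital account: sale of embassy land to a foreign government 91.0, acquisition of foreign patents and trademarks (non-produced assets) 56.2, capital transfers received from emigrants 121.3; financial account: purchases of foreign government bonds by domestic residents 784.3, increase in resident deposits held at foreign banks 469.8, sale of domestic government bonds to non-residents 342.4; primary income: interest paid on external government debt 504.9, compensation paid to foreign seasonal workers 54.4, dividends received from foreign subsidiaries of resident firms 263.1.)

3564.8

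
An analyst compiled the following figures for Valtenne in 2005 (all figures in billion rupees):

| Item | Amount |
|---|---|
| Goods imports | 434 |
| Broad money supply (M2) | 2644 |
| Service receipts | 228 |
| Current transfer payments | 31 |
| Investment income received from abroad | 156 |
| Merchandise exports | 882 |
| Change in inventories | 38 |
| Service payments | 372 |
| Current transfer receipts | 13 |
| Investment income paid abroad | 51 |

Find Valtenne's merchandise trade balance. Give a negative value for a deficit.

448

Goods balance = 882 - 434 = 448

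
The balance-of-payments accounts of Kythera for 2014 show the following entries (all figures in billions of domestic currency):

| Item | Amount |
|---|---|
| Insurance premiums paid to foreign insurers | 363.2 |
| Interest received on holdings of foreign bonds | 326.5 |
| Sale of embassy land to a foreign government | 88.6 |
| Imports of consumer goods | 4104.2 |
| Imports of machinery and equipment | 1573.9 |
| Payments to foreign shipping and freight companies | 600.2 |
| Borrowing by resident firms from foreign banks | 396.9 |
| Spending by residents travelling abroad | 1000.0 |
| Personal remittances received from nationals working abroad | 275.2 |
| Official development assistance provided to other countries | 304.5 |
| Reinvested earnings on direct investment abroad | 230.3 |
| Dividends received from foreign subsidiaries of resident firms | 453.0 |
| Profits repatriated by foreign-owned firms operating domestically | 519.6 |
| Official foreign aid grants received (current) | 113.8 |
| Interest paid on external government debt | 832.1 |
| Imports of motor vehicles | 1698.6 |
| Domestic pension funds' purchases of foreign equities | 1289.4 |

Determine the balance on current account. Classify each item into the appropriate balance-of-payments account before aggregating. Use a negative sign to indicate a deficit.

-9597.5

Goods: -1573.9 - 4104.2 - 1698.6 = -7376.7
Services: -363.2 - 1000.0 - 600.2 = -1963.4
Primary income: 453.0 - 832.1 - 519.6 + 326.5 + 230.3 = -341.9
Secondary income: -304.5 + 113.8 + 275.2 = 84.5
Current account = (-7376.7) + (-1963.4) + (-341.9) + 84.5 = -9597.5
(Excluded from the current account — capital account: sale of embassy land to a foreign government 88.6; financial account: borrowing by resident firms from foreign banks 396.9, domestic pension funds' purchases of foreign equities 1289.4.)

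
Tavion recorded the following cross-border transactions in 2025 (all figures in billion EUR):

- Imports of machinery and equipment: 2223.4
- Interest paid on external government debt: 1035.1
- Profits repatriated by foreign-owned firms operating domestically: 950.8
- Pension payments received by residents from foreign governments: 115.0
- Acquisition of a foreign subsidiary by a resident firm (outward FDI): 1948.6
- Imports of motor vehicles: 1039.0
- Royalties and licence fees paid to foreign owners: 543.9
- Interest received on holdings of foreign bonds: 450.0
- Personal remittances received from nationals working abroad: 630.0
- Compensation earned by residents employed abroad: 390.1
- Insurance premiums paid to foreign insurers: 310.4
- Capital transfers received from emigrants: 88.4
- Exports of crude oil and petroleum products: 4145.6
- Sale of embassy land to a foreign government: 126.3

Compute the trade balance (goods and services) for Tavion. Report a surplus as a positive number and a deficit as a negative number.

28.9

Goods: 4145.6 - 2223.4 - 1039.0 = 883.2
Services: -310.4 - 543.9 = -854.3
Trade balance = 883.2 + (-854.3) = 28.9
(Excluded from the trade balance — primary income: interest paid on external government debt 1035.1, profits repatriated by foreign-owned firms operating domestically 950.8, interest received on holdings of foreign bonds 450.0, compensation earned by residents employed abroad 390.1; secondary income: pension payments received by residents from foreign governments 115.0, personal remittances received from nationals working abroad 630.0; financial account: acquisition of a foreign subsidiary by a resident firm (outward FDI) 1948.6; capital account: capital transfers received from emigrants 88.4, sale of embassy land to a foreign government 126.3.)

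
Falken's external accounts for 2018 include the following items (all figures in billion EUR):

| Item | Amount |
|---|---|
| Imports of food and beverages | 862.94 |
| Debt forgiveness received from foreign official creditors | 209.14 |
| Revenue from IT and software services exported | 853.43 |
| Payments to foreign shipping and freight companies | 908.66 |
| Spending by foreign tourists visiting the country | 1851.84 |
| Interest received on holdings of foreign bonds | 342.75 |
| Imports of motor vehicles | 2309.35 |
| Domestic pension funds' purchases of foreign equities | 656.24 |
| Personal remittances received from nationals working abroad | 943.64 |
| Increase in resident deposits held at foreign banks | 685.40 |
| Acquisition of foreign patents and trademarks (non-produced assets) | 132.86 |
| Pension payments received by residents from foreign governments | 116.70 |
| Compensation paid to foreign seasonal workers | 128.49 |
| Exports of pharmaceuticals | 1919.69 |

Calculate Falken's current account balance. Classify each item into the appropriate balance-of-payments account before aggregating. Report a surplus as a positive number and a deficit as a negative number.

1818.61

Goods: 1919.69 - 2309.35 - 862.94 = -1252.60
Services: 853.43 + 1851.84 - 908.66 = 1796.61
Primary income: 342.75 - 128.49 = 214.26
Secondary income: 116.70 + 943.64 = 1060.34
Current account = (-1252.60) + 1796.61 + 214.26 + 1060.34 = 1818.61
(Excluded from the current account — capital account: debt forgiveness received from foreign official creditors 209.14, acquisition of foreign patents and trademarks (non-produced assets) 132.86; financial account: domestic pension funds' purchases of foreign equities 656.24, increase in resident deposits held at foreign banks 685.40.)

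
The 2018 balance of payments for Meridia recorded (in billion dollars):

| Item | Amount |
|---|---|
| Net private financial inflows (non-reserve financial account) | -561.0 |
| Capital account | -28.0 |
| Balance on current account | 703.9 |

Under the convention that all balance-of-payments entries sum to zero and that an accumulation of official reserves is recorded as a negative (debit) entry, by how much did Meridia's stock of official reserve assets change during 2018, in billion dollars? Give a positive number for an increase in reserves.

Official reserve transactions balance = -(703.9 + (-28.0) + (-561.0)) = -114.9
An accumulation of reserves is recorded as a debit (negative entry), so the change in the stock of reserves is the negative of that balance.
Change in official reserves = -(-114.9) = 114.9

114.9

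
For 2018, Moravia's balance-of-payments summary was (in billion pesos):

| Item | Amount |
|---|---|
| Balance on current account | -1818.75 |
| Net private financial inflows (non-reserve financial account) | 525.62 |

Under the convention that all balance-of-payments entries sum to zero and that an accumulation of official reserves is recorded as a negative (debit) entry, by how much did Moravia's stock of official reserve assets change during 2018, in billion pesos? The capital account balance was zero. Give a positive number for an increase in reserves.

Official reserve transactions balance = -((-1818.75) + 525.62) = 1293.13
An accumulation of reserves is recorded as a debit (negative entry), so the change in the stock of reserves is the negative of that balance.
Change in official reserves = -(1293.13) = -1293.13

-1293.13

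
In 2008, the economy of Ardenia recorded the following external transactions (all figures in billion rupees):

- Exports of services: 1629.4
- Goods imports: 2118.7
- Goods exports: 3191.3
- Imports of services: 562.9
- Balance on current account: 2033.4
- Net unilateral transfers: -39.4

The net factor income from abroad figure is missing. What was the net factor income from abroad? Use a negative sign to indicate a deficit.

-66.3

Current account = goods balance + services balance + net primary income + net secondary income
Sum of the known components = 2099.7
Net factor income from abroad = CA - (known components) = 2033.4 - 2099.7 = -66.3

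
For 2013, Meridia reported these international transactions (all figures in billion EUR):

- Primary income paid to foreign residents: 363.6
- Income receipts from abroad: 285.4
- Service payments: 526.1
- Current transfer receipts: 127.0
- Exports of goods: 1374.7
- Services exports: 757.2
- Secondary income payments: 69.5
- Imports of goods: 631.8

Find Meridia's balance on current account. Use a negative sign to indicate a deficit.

953.3

Goods balance = 1374.7 - 631.8 = 742.9
Services balance = 757.2 - 526.1 = 231.1
Trade balance (goods + services) = 742.9 + 231.1 = 974.0
Net primary income = 285.4 - 363.6 = -78.2
Net secondary income = 127.0 - 69.5 = 57.5
Current account = 974.0 + (-78.2) + 57.5 = 953.3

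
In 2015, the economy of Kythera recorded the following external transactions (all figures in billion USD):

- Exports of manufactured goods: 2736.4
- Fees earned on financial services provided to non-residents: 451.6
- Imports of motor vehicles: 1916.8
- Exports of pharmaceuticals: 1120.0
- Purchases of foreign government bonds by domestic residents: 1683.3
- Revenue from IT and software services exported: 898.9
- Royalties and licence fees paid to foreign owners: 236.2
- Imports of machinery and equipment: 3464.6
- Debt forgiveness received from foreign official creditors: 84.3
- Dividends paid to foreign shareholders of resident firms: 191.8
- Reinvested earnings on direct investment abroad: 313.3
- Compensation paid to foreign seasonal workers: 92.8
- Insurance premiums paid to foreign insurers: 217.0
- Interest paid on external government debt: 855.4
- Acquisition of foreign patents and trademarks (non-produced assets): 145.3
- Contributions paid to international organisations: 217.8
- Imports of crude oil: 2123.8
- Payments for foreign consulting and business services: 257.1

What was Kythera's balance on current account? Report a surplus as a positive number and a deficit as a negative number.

-4053.1

Goods: -3464.6 + 2736.4 - 1916.8 + 1120.0 - 2123.8 = -3648.8
Services: 451.6 - 236.2 + 898.9 - 217.0 - 257.1 = 640.2
Primary income: -855.4 + 313.3 - 191.8 - 92.8 = -826.7
Secondary income: -217.8
Current account = (-3648.8) + 640.2 + (-826.7) + (-217.8) = -4053.1
(Excluded from the current account — financial account: purchases of foreign government bonds by domestic residents 1683.3; capital account: debt forgiveness received from foreign official creditors 84.3, acquisition of foreign patents and trademarks (non-produced assets) 145.3.)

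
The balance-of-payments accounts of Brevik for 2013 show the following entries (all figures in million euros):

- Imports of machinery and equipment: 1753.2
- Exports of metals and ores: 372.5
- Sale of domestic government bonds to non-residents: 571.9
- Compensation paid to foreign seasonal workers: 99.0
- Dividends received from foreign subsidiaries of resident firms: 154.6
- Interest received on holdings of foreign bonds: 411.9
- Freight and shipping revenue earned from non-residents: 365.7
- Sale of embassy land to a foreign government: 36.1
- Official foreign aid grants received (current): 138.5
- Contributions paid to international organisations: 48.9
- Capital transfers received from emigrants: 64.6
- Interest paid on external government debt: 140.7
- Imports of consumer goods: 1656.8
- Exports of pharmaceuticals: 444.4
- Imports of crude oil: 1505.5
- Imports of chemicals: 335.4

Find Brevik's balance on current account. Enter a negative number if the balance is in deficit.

-3651.9

Goods: -1505.5 - 1753.2 + 444.4 - 335.4 + 372.5 - 1656.8 = -4434.0
Services: 365.7
Primary income: 411.9 - 140.7 + 154.6 - 99.0 = 326.8
Secondary income: 138.5 - 48.9 = 89.6
Current account = (-4434.0) + 365.7 + 326.8 + 89.6 = -3651.9
(Excluded from the current account — financial account: sale of domestic government bonds to non-residents 571.9; capital account: sale of embassy land to a foreign government 36.1, capital transfers received from emigrants 64.6.)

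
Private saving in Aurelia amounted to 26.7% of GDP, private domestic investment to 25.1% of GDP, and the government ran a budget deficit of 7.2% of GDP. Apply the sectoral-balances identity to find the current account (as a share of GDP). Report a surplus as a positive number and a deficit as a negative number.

By the sectoral-balances identity, CA = (S_private - I) + (T - G).
Private balance = 26.7 - 25.1 = 1.6
Government balance (T - G) = -7.2
CA = 1.6 + (-7.2) = -5.6

-5.6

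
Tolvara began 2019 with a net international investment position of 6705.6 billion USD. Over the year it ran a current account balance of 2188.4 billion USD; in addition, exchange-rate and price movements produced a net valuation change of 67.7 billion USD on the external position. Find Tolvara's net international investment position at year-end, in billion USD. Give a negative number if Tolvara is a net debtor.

8961.7

Change in NIIP = current account + net valuation change = 2188.4 + 67.7 = 2256.1
End-of-year NIIP = 6705.6 + 2256.1 = 8961.7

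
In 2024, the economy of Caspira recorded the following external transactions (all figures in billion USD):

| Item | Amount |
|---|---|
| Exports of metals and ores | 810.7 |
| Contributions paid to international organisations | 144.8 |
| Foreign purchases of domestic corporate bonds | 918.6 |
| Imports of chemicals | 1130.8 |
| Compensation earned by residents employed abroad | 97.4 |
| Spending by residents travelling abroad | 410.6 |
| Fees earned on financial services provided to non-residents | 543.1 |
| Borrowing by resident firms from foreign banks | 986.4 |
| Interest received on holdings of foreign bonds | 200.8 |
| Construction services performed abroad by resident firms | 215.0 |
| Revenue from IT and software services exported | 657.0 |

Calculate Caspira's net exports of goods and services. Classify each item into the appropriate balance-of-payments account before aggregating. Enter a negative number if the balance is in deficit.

684.4

Goods: -1130.8 + 810.7 = -320.1
Services: 215.0 + 657.0 - 410.6 + 543.1 = 1004.5
Trade balance = -320.1 + 1004.5 = 684.4
(Excluded from the trade balance — secondary income: contributions paid to international organisations 144.8; financial account: foreign purchases of domestic corporate bonds 918.6, borrowing by resident firms from foreign banks 986.4; primary income: compensation earned by residents employed abroad 97.4, interest received on holdings of foreign bonds 200.8.)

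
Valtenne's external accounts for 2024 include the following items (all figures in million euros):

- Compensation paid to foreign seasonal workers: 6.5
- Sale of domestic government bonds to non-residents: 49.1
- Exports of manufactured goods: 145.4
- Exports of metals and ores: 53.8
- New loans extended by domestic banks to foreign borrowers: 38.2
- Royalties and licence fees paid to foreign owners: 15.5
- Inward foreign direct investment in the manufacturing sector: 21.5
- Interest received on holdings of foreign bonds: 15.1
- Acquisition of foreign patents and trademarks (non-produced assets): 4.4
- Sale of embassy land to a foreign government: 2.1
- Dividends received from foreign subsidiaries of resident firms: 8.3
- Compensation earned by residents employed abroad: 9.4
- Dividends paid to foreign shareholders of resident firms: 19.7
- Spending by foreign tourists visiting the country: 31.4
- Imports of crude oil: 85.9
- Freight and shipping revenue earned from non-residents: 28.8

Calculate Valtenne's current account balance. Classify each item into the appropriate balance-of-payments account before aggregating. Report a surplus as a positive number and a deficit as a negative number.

164.6

Goods: -85.9 + 145.4 + 53.8 = 113.3
Services: -15.5 + 28.8 + 31.4 = 44.7
Primary income: 8.3 + 9.4 + 15.1 - 19.7 - 6.5 = 6.6
Current account = 113.3 + 44.7 + 6.6 = 164.6
(Excluded from the current account — financial account: sale of domestic government bonds to non-residents 49.1, new loans extended by domestic banks to foreign borrowers 38.2, inward foreign direct investment in the manufacturing sector 21.5; capital account: acquisition of foreign patents and trademarks (non-produced assets) 4.4, sale of embassy land to a foreign government 2.1.)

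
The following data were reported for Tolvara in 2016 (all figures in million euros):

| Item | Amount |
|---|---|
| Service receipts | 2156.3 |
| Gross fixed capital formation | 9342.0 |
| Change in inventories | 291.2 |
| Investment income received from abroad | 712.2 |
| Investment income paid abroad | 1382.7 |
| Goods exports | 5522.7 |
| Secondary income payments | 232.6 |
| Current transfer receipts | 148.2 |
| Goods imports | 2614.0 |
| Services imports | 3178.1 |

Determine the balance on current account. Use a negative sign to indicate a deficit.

Goods balance = 5522.7 - 2614.0 = 2908.7
Services balance = 2156.3 - 3178.1 = -1021.8
Trade balance (goods + services) = 2908.7 + (-1021.8) = 1886.9
Net primary income = 712.2 - 1382.7 = -670.5
Net secondary income = 148.2 - 232.6 = -84.4
Current account = 1886.9 + (-670.5) + (-84.4) = 1132.0

1132.0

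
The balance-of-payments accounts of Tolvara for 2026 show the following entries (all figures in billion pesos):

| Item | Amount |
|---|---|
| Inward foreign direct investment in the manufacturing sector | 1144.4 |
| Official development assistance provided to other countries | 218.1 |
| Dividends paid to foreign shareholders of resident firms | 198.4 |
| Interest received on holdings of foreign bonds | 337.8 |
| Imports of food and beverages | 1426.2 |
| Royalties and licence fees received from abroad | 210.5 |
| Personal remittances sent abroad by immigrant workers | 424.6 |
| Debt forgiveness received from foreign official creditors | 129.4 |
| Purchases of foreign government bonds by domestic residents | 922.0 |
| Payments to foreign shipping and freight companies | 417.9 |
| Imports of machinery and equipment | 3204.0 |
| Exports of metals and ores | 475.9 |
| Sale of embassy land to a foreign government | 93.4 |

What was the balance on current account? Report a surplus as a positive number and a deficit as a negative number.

-4865.0

Goods: -1426.2 - 3204.0 + 475.9 = -4154.3
Services: -417.9 + 210.5 = -207.4
Primary income: 337.8 - 198.4 = 139.4
Secondary income: -424.6 - 218.1 = -642.7
Current account = (-4154.3) + (-207.4) + 139.4 + (-642.7) = -4865.0
(Excluded from the current account — financial account: inward foreign direct investment in the manufacturing sector 1144.4, purchases of foreign government bonds by domestic residents 922.0; capital account: debt forgiveness received from foreign official creditors 129.4, sale of embassy land to a foreign government 93.4.)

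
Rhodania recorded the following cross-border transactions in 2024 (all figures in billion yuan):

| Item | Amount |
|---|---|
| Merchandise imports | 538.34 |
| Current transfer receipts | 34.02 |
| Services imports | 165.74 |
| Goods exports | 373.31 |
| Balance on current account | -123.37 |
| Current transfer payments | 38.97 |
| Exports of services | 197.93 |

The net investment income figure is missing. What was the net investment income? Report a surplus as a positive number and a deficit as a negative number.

14.42

Current account = goods balance + services balance + net primary income + net secondary income
Sum of the known components = -137.79
Net investment income = CA - (known components) = -123.37 - (-137.79) = 14.42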